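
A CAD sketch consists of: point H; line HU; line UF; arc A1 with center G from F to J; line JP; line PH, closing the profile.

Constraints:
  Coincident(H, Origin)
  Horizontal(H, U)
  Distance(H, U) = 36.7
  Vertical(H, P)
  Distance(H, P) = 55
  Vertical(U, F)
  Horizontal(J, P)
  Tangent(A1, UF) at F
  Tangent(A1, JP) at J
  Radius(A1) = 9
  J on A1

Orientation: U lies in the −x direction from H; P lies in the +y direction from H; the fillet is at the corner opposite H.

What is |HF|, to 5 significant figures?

58.846

The virtual corner opposite H is at (-36.700, 55.000). Since A1 is tangent to UF there, GF ⟂ UF and A1 meets JP tangentially, so GJ is at right angles to JP, with radius 9.0, so the center G sits 9.0 in from both sides at G = (-27.700, 46.000). That places the tangent points at F = (-36.700, 46.000) on UF and J = (-27.700, 55.000) on JP. Then |HF| = |F − H| = 58.846.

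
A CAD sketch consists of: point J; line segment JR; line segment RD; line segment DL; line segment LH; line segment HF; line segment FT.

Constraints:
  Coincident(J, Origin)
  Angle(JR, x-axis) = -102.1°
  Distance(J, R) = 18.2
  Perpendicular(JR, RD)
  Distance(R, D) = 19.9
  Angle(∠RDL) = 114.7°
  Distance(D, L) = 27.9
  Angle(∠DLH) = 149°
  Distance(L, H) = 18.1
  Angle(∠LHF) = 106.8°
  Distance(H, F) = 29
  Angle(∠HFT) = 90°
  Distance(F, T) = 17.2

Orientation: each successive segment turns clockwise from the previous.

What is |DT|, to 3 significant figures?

38.6

∠LHF = 106.8° gives HF at -1.60° from the x-axis; with |HF| = 29.0, F = (5.34, 30.0). ∠HFT = 90.0° gives FT at -91.6° from the x-axis; with |FT| = 17.2, T = (4.86, 12.8). Then |DT| = |T − D| = 38.6.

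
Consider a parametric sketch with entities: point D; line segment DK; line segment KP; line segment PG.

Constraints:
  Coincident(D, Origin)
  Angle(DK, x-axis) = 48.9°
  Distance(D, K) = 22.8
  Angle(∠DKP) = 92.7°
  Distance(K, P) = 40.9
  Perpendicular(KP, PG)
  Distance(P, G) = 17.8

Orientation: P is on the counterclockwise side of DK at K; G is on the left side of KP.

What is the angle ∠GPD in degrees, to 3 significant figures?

61.5°

D is at the origin; DK runs at 48.9° with length 22.8, so K = 22.8·(cos 48.9°, sin 48.9°) = (15.0, 17.2). ∠DKP = 92.7°, so KP runs at 48.9° + (180° − 92.7°) = 136° from the x-axis; with |KP| = 40.9, P = K + 40.9·(cos 136°, sin 136°) = (-14.5, 45.5). KP ⟂ PG; with |PG| = 17.8 on the left of KP, G = P + 17.8·(-0.692, -0.722) = (-26.9, 32.6). Then cos ∠GPD = PG·PD / (|PG||PD|), giving 61.5°.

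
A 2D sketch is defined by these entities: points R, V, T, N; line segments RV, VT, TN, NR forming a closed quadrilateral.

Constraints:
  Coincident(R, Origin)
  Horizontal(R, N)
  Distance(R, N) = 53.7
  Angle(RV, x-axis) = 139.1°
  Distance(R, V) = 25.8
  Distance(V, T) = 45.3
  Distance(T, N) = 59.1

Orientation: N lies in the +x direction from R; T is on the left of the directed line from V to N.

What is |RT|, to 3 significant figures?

48.0

Checks: |VT| = 45.30 ✓; |TN| = 59.10 ✓.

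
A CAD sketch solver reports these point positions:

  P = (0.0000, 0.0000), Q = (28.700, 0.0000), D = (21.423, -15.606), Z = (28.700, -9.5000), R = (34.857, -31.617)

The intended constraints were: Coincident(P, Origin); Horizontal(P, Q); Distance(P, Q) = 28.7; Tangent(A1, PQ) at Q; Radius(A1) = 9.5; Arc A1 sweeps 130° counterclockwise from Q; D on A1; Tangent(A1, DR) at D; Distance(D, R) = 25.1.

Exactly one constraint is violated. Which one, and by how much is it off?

Distance(D, R) = 25.1 — off by 4.20.

P = (0.00, 0.00) ✓; P.y = 0.00, Q.y = 0.00 ✓; |PQ| = 28.70 ✓; ∠(ZQ, QP) = 90.00° ✓; |ZQ| = 9.500 ✓; bearing(Z→D) − bearing(Z→Q) = 130.0° ✓; |ZD| = 9.499 ✓; ∠(ZD, DR) = 90.00° ✓; |DR| = 20.90 ✗.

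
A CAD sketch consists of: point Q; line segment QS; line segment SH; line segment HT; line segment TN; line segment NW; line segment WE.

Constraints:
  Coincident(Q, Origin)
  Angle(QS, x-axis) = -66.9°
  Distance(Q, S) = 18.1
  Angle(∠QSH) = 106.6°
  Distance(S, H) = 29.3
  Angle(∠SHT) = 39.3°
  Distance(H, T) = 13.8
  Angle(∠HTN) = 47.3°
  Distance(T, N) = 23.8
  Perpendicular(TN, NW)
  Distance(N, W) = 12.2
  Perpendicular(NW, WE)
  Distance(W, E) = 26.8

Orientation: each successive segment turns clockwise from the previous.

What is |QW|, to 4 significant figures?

48.97

∠HTN = 47.3° gives TN at -53.70° from the x-axis; with |TN| = 23.8, N = (1.281, -41.00). The perpendicularity gives NW at right angles to TN, so NW runs at -143.7°; with |NW| = 12.2, W = (-8.551, -48.22). Then |QW| = |W − Q| = 48.97.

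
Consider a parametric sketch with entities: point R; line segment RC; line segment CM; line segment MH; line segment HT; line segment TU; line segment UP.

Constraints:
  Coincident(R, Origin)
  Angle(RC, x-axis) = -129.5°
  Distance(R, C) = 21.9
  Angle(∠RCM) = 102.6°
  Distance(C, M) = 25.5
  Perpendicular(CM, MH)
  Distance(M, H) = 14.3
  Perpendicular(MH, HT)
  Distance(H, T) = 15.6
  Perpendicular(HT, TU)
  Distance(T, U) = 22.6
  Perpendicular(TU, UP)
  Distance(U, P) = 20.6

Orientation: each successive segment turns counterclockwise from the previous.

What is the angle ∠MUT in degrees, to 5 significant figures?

61.985°

R is at the origin; RC runs at -129.5° with length 21.9, so C = (-13.930, -16.899). ∠RCM = 102.6° gives CM at -52.100° from the x-axis; with |CM| = 25.5, M = (1.7342, -37.020). CM ⟂ MH, so MH runs at 37.900°; with |MH| = 14.3, H = (13.018, -28.236). The perpendicularity gives HT at right angles to MH, so HT runs at 127.90°; with |HT| = 15.6, T = (3.4352, -15.926). The perpendicularity gives TU at right angles to HT, so TU runs at -142.10°; with |TU| = 22.6, U = (-14.398, -29.809). Then cos ∠MUT = UM·UT / (|UM||UT|), giving 61.985°.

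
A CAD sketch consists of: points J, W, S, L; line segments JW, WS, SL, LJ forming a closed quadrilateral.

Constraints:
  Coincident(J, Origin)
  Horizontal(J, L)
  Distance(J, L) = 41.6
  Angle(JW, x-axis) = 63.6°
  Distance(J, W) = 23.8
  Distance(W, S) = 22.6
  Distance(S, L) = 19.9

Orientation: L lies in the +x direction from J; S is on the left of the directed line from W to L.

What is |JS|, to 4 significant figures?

37.48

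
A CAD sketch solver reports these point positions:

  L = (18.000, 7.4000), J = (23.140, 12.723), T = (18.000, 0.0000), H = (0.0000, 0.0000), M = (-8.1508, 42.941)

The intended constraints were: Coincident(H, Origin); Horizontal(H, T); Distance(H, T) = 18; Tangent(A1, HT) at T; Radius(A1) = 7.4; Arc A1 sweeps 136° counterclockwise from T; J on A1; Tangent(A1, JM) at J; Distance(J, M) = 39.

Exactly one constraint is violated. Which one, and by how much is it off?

Distance(J, M) = 39 — off by 4.50.

H = (0.00, 0.00) ✓; H.y = 0.00, T.y = 0.00 ✓; |HT| = 18.00 ✓; ∠(LT, TH) = 90.00° ✓; |LT| = 7.400 ✓; bearing(L→J) − bearing(L→T) = 136.0° ✓; |LJ| = 7.400 ✓; ∠(LJ, JM) = 90.00° ✓; |JM| = 43.50 ✗.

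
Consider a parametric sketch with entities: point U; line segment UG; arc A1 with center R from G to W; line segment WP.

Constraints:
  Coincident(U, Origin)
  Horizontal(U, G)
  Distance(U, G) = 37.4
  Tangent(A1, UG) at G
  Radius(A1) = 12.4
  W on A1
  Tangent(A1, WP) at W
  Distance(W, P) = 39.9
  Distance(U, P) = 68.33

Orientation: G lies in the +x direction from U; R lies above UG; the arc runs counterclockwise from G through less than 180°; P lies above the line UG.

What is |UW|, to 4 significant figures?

51.72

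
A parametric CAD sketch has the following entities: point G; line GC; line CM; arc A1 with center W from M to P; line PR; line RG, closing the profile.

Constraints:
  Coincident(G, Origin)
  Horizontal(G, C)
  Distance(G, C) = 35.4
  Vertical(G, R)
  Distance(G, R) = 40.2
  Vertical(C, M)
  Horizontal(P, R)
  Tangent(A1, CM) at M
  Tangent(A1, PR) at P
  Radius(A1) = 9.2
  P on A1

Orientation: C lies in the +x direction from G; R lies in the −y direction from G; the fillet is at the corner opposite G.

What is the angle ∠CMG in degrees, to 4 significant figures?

48.79°

G is at the origin; GC is horizontal with |GC| = 35.4 and C on the +x side, so C = (35.40, 0.000). G and R share the same x with |GR| = 40.2 and R on the −y side, so R = (0.000, -40.20). The virtual corner opposite G is at (35.40, -40.20). Tangency of A1 to CM means the radius WM is perpendicular to CM and the tangent condition forces WP to be normal to PR, with radius 9.2, so the center W sits 9.2 in from both sides at W = (26.20, -31.00). That places the tangent points at M = (35.40, -31.00) on CM and P = (26.20, -40.20) on PR. Then cos ∠CMG = MC·MG / (|MC||MG|), giving 48.79°.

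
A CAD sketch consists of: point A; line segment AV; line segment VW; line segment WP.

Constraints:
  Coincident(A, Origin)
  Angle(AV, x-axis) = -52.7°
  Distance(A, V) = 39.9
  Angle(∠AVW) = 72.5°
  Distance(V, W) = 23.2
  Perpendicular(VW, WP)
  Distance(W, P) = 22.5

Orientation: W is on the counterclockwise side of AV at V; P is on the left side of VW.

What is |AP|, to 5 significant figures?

19.167

A is at the origin; AV runs at -52.7° with length 39.9, so V = 39.9·(cos -52.7°, sin -52.7°) = (24.179, -31.739). ∠AVW = 72.5°, so VW runs at -52.7° + (180° − 72.5°) = 54.800° from the x-axis; with |VW| = 23.2, W = V + 23.2·(cos 54.800°, sin 54.800°) = (37.552, -12.782). The perpendicularity gives WP at right angles to VW; with |WP| = 22.5 on the left of VW, P = W + 22.5·(-0.81714, 0.57643) = (19.166, 0.18810). Then |AP| = |P − A| = 19.167.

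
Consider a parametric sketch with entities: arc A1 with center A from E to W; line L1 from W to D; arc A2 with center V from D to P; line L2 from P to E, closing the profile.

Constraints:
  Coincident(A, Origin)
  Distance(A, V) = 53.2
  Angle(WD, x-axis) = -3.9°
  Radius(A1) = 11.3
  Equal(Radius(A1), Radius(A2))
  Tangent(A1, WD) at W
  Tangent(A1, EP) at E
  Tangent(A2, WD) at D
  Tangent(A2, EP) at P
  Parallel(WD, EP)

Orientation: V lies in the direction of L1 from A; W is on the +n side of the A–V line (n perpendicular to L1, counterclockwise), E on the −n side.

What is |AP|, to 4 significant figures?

54.39

The slot axis is L1's direction at -3.9°, so u = (cos -3.9°, sin -3.9°) = (0.9977, -0.06802) and n = (−sin -3.9°, cos -3.9°) = (0.06802, 0.9977). A is at the origin and V lies 53.2 along u from A, so V = 53.2·u = (53.08, -3.618). Tangency of A1 to both parallel lines with radius 11.3 puts W and E at A ± 11.3·n: W = (0.7686, 11.27), E = (-0.7686, -11.27). Equal radii place D and P the same way about V: D = V + 11.3·n = (53.85, 7.655), P = V − 11.3·n = (52.31, -14.89). Then |AP| = |P − A| = 54.39.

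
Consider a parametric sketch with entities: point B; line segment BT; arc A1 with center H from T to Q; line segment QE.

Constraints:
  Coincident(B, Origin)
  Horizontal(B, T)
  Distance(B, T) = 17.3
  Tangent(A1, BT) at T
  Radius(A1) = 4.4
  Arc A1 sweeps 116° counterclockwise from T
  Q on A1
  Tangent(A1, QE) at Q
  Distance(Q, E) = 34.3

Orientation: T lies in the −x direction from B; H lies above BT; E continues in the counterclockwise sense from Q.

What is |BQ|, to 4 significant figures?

14.77

The tangent condition forces HT to be normal to BT, so H = T + (0, 4.4) = (-17.30, 4.400). On A1, T sits at bearing -90° from H; a 116° counterclockwise sweep puts Q at bearing 26°, so Q = H + 4.4·(cos 26°, sin 26°) = (-13.35, 6.329). Then |BQ| = |Q − B| = 14.77.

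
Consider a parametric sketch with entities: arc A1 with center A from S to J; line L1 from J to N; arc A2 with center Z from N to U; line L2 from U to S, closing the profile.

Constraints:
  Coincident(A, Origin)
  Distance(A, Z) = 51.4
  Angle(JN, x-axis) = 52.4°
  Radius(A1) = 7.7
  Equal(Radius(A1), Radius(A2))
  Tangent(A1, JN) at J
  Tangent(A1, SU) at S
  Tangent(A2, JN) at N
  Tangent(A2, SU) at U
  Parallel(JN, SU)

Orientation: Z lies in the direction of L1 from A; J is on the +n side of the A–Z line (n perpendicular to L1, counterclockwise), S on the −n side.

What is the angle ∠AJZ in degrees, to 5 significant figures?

81.480°

A is at the origin and Z lies 51.4 along u from A, so Z = 51.4·u = (31.361, 40.724). Tangency of A1 to both parallel lines with radius 7.7 puts J and S at A ± 7.7·n: J = (-6.1006, 4.6981), S = (6.1006, -4.6981). Then cos ∠AJZ = JA·JZ / (|JA||JZ|), giving 81.480°.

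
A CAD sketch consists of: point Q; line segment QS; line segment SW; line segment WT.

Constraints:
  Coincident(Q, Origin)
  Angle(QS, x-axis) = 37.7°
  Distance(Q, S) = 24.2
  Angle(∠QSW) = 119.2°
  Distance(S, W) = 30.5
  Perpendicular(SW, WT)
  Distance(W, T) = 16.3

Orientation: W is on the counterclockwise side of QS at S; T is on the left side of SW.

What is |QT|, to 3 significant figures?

42.6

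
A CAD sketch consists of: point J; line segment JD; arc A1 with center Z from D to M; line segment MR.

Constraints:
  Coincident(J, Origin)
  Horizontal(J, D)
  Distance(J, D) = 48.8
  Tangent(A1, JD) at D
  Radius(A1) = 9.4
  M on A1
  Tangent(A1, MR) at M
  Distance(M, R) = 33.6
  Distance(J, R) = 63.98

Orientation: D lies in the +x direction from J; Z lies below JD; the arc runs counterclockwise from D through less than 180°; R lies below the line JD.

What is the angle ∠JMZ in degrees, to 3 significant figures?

153°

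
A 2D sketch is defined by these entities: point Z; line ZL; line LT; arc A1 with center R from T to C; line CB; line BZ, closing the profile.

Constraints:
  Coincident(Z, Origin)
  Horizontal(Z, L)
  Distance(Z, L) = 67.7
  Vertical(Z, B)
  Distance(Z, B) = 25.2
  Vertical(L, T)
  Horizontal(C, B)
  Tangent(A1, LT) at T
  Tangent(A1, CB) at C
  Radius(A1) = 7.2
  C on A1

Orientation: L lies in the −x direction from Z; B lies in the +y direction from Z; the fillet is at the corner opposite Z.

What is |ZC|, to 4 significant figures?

65.54

Z is at the origin; ZL is horizontal with |ZL| = 67.7 and L on the −x side, so L = (-67.70, 0.000). ZB is vertical with |ZB| = 25.2 and B on the +y side, so B = (0.000, 25.20). The virtual corner opposite Z is at (-67.70, 25.20). The tangent condition forces RT to be normal to LT and since A1 is tangent to CB there, RC ⟂ CB, with radius 7.2, so the center R sits 7.2 in from both sides at R = (-60.50, 18.00). That places the tangent points at T = (-67.70, 18.00) on LT and C = (-60.50, 25.20) on CB. Then |ZC| = |C − Z| = 65.54.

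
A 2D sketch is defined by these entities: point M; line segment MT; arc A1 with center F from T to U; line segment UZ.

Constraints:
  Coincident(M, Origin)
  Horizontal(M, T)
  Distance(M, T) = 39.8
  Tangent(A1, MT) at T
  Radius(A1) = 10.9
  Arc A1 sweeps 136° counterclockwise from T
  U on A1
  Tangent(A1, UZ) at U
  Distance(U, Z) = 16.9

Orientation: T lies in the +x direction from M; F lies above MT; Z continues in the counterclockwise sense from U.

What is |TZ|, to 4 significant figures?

30.82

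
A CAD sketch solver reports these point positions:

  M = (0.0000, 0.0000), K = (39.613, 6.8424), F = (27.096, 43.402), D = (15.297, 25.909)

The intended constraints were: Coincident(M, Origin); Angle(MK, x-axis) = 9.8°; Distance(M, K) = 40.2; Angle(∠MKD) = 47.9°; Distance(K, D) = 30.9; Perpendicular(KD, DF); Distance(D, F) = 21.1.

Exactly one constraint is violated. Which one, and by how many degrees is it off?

Perpendicular(KD, DF) — off by 4.10°.

M = (0.00, 0.00) ✓; MK at 9.800° ✓; |MK| = 40.20 ✓; ∠MKD = 47.90° ✓; |KD| = 30.90 ✓; ∠(KD, DF) = 85.90° ✗; |DF| = 21.10 ✓.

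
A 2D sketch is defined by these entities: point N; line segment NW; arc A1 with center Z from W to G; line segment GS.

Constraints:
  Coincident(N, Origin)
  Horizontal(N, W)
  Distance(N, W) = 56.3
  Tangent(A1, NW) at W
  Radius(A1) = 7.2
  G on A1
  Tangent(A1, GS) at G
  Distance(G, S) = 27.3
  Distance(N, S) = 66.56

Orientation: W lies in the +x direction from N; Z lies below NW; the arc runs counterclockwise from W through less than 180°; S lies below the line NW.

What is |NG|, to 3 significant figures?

50.2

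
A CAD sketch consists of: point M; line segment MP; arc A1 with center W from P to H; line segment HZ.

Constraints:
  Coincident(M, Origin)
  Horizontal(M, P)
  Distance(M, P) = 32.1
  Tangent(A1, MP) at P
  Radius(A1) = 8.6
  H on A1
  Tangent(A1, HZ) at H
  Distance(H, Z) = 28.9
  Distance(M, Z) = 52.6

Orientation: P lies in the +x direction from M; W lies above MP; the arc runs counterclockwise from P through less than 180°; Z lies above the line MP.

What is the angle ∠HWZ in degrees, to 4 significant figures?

73.43°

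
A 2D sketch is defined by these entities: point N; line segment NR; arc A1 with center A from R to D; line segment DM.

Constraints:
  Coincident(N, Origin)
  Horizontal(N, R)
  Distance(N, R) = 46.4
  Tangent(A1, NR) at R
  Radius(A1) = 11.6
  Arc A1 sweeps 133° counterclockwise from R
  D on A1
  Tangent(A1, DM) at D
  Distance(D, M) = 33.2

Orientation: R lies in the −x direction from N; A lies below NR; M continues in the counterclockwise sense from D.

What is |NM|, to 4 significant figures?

54.38

N is at the origin; N and R share the same y with |NR| = 46.4 and R on the −x side, so R = (-46.40, 0.000). Since A1 is tangent to NR there, AR ⟂ NR, so A = R + (0, -11.6) = (-46.40, -11.60). On A1, R sits at bearing 90° from A; a 133° counterclockwise sweep puts D at bearing 223°, so D = A + 11.6·(cos 223°, sin 223°) = (-54.88, -19.51). The tangent condition forces AD to be normal to DM, so DM runs along (−sin 223°, cos 223°); with |DM| = 33.2, M = (-32.24, -43.79). Then |NM| = |M − N| = 54.38.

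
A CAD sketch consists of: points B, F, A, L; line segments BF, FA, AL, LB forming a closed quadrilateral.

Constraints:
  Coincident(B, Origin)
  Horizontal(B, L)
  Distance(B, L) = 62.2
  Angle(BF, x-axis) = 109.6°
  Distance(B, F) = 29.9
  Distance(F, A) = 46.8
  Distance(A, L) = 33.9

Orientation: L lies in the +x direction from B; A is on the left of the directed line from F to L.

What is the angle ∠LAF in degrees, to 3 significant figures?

147°

B is at the origin; BL is horizontal with |BL| = 62.2 and L in +x, so L = (62.2, 0). BF runs at 109.6° with |BF| = 29.9, so F = (-10.0, 28.2). A is determined by |FA| = 46.8 and |AL| = 33.9 together: it lies at the intersection of circle(F, 46.8) and circle(L, 33.9). With |FL| = 77.5, the foot of the radical line on FL is 45.5 from F and the perpendicular offset is √(46.8² − 45.5²) = 11.0. Taking the left-of-FL solution: A = (36.4, 21.9).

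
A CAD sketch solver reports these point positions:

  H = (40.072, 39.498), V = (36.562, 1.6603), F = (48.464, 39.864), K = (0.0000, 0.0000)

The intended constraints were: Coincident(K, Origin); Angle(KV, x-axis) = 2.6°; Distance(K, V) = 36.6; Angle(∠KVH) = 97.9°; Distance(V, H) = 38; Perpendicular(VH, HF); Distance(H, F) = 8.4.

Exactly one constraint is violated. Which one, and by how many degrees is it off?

Perpendicular(VH, HF) — off by 7.80°.

K = (0.00, 0.00) ✓; KV at 2.600° ✓; |KV| = 36.60 ✓; ∠KVH = 97.90° ✓; |VH| = 38.00 ✓; ∠(VH, HF) = 82.20° ✗; |HF| = 8.400 ✓.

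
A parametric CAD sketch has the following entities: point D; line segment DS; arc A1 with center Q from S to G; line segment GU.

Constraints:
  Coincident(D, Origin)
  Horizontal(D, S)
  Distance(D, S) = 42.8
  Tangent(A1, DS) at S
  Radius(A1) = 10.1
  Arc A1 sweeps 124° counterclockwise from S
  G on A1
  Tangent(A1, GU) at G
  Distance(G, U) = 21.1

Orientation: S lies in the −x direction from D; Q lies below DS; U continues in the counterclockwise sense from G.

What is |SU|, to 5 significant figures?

33.417

D is at the origin; DS is horizontal with |DS| = 42.8 and S on the −x side, so S = (-42.800, 0.0000). Since A1 is tangent to DS there, QS ⟂ DS, so Q = S + (0, -10.1) = (-42.800, -10.100). On A1, S sits at bearing 90° from Q; a 124° counterclockwise sweep puts G at bearing 214°, so G = Q + 10.1·(cos 214°, sin 214°) = (-51.173, -15.748). Tangency of A1 to GU means the radius QG is perpendicular to GU, so GU runs along (−sin 214°, cos 214°); with |GU| = 21.1, U = (-39.374, -33.241). Then |SU| = |U − S| = 33.417.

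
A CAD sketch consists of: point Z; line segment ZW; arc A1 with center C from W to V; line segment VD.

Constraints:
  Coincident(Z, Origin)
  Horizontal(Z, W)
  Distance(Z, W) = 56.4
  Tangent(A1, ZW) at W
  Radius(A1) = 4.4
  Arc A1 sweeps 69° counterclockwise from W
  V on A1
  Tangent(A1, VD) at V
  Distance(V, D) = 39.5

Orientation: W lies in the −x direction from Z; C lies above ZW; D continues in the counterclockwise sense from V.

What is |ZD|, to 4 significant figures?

55.05

On A1, W sits at bearing -90° from C; a 69° counterclockwise sweep puts V at bearing -21°, so V = C + 4.4·(cos -21°, sin -21°) = (-52.29, 2.823). Tangency of A1 to VD means the radius CV is perpendicular to VD, so VD runs along (−sin -21°, cos -21°); with |VD| = 39.5, D = (-38.14, 39.70). Then |ZD| = |D − Z| = 55.05.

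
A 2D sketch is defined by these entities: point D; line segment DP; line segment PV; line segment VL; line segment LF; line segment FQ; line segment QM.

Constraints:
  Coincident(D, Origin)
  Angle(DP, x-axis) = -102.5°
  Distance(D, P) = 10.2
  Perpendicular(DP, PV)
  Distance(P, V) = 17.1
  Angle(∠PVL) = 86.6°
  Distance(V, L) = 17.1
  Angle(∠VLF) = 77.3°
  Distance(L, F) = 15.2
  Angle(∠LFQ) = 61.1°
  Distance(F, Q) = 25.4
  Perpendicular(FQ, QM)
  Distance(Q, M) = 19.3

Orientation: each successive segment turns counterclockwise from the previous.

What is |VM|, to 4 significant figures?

18.13

D is at the origin; DP runs at -102.5° with length 10.2, so P = (-2.208, -9.958). The perpendicularity gives PV at right angles to DP, so PV runs at -12.50°; with |PV| = 17.1, V = (14.49, -13.66). ∠PVL = 86.6° gives VL at 80.90° from the x-axis; with |VL| = 17.1, L = (17.19, 3.225). ∠VLF = 77.3° gives LF at -176.4° from the x-axis; with |LF| = 15.2, F = (2.021, 2.271). ∠LFQ = 61.1° gives FQ at -57.50° from the x-axis; with |FQ| = 25.4, Q = (15.67, -19.15). The perpendicularity gives QM at right angles to FQ, so QM runs at 32.50°; with |QM| = 19.3, M = (31.95, -8.781). Then |VM| = |M − V| = 18.13.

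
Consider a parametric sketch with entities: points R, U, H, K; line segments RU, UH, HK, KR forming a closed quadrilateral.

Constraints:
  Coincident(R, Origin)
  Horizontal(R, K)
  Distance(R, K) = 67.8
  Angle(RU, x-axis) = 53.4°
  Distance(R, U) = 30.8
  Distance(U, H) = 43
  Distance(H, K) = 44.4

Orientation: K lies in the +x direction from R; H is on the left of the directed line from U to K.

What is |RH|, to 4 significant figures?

71.66

R is at the origin; RK is horizontal with |RK| = 67.8 and K in +x, so K = (67.8, 0). RU runs at 53.4° with |RU| = 30.8, so U = (18.36, 24.73). H is determined by |UH| = 43.0 and |HK| = 44.4 together: it lies at the intersection of circle(U, 43.0) and circle(K, 44.4). With |UK| = 55.28, the foot of the radical line on UK is 26.53 from U and the perpendicular offset is √(43.0² − 26.53²) = 33.84. Taking the left-of-UK solution: H = (57.23, 43.12).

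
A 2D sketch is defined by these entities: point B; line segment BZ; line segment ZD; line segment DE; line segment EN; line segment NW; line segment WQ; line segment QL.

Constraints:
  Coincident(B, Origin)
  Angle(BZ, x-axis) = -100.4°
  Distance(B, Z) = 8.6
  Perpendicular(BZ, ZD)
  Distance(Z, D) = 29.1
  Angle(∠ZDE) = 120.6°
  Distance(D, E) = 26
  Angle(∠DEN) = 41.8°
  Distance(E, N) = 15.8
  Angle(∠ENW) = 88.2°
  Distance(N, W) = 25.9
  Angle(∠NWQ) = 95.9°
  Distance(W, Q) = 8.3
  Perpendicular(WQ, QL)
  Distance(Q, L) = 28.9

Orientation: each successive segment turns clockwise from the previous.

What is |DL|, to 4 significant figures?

24.58

B is at the origin; BZ runs at -100.4° with length 8.6, so Z = (-1.552, -8.459). BZ is perpendicular to ZD, so ZD runs at 169.6°; with |ZD| = 29.1, D = (-30.17, -3.206). ∠ZDE = 120.6° gives DE at 110.2° from the x-axis; with |DE| = 26.0, E = (-39.15, 21.20). ∠DEN = 41.8° gives EN at -28.00° from the x-axis; with |EN| = 15.8, N = (-25.20, 13.78). ∠ENW = 88.2° gives NW at -119.8° from the x-axis; with |NW| = 25.9, W = (-38.07, -8.698). ∠NWQ = 95.9° gives WQ at 156.1° from the x-axis; with |WQ| = 8.3, Q = (-45.66, -5.335). WQ ⟂ QL, so QL runs at 66.10°; with |QL| = 28.9, L = (-33.95, 21.09). Then |DL| = |L − D| = 24.58.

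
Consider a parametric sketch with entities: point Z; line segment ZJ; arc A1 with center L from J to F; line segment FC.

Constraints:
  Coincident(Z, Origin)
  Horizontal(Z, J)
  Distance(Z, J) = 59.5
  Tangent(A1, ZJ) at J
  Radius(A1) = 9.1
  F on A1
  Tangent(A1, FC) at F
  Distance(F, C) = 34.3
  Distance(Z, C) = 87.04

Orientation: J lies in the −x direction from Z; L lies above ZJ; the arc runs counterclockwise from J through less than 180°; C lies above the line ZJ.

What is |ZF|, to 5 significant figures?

55.328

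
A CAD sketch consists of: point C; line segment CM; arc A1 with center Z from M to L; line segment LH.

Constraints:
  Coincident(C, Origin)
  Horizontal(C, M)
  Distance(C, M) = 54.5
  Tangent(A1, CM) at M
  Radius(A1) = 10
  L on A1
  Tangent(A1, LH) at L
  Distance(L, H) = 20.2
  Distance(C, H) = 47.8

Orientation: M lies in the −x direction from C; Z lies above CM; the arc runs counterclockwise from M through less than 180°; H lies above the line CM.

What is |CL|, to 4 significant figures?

45.45

Checks: C.y = 0.00, M.y = 0.00 ✓; |ZL| = 10.00 ✓; ∠(ZL, LH) = 90.00° ✓; |LH| = 20.20 ✓; |CH| = 47.80 ✓.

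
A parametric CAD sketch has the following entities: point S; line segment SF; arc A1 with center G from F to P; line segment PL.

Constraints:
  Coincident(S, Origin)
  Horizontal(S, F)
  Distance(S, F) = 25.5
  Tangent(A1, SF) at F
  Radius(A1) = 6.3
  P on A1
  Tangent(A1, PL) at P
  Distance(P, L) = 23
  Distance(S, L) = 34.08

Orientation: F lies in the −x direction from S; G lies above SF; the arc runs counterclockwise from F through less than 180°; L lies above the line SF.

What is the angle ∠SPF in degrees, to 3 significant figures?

119°

Checks: |GP| = 6.300 ✓; ∠(GP, PL) = 90.00° ✓; |PL| = 23.00 ✓; |SL| = 34.08 ✓.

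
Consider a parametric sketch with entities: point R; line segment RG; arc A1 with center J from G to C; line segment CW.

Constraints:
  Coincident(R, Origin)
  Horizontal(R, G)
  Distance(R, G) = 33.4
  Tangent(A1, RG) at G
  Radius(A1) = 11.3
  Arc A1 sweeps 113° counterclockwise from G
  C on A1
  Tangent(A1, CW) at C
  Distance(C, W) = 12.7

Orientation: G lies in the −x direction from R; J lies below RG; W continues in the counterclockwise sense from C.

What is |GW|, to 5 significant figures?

27.940

On A1, G sits at bearing 90° from J; a 113° counterclockwise sweep puts C at bearing 203°, so C = J + 11.3·(cos 203°, sin 203°) = (-43.802, -15.715). Since A1 is tangent to CW there, JC ⟂ CW, so CW runs along (−sin 203°, cos 203°); with |CW| = 12.7, W = (-38.839, -27.406). Then |GW| = |W − G| = 27.940.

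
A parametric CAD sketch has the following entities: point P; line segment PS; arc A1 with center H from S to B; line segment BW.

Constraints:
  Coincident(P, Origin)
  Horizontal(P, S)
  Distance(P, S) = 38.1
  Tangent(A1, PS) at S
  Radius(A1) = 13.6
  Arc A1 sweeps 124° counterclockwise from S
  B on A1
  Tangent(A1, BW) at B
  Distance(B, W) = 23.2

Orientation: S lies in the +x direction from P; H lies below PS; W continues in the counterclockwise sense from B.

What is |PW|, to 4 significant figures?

56.74

On A1, S sits at bearing 90° from H; a 124° counterclockwise sweep puts B at bearing 214°, so B = H + 13.6·(cos 214°, sin 214°) = (26.83, -21.21). Since A1 is tangent to BW there, HB ⟂ BW, so BW runs along (−sin 214°, cos 214°); with |BW| = 23.2, W = (39.80, -40.44). Then |PW| = |W − P| = 56.74.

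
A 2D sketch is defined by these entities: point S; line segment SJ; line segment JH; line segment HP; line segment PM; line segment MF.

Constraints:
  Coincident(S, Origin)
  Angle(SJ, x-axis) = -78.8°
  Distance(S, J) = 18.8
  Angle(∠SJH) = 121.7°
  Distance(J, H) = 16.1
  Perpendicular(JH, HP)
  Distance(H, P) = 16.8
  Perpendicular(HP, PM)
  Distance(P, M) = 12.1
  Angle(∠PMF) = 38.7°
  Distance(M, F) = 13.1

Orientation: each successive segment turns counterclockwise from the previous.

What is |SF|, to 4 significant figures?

25.21

HP is perpendicular to PM, so PM runs at 159.5°; with |PM| = 12.1, M = (13.28, -4.107). ∠PMF = 38.7° gives MF at -59.20° from the x-axis; with |MF| = 13.1, F = (19.99, -15.36). Then |SF| = |F − S| = 25.21.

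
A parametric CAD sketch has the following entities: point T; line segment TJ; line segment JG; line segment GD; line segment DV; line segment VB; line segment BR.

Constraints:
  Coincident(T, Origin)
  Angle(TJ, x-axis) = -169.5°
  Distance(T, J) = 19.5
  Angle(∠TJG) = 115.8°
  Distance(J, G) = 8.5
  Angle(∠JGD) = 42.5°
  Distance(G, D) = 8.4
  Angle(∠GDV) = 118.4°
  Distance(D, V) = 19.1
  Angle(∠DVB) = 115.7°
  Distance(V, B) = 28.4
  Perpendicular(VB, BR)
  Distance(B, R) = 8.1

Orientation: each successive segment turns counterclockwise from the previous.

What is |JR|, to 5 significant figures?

31.674

∠DVB = 115.7° gives VB at 158.10° from the x-axis; with |VB| = 28.4, B = (-41.925, 22.375). The perpendicularity gives BR at right angles to VB, so BR runs at -111.90°; with |BR| = 8.1, R = (-44.946, 14.859). Then |JR| = |R − J| = 31.674.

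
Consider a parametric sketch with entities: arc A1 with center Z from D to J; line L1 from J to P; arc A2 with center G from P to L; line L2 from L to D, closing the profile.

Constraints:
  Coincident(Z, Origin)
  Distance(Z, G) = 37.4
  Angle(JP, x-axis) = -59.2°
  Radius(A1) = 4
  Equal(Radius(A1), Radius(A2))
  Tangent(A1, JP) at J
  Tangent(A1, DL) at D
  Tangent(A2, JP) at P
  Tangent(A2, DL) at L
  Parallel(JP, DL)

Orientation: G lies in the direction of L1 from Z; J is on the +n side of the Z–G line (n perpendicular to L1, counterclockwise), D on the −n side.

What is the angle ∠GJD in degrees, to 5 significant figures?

83.895°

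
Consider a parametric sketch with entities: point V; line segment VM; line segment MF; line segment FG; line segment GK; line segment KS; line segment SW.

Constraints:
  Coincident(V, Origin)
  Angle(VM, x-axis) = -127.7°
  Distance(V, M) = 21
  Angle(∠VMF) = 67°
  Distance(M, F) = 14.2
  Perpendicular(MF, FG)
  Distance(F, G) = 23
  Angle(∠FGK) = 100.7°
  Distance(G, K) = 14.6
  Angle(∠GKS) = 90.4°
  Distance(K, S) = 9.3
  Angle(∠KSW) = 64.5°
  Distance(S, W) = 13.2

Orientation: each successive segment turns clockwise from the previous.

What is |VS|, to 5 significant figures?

10.507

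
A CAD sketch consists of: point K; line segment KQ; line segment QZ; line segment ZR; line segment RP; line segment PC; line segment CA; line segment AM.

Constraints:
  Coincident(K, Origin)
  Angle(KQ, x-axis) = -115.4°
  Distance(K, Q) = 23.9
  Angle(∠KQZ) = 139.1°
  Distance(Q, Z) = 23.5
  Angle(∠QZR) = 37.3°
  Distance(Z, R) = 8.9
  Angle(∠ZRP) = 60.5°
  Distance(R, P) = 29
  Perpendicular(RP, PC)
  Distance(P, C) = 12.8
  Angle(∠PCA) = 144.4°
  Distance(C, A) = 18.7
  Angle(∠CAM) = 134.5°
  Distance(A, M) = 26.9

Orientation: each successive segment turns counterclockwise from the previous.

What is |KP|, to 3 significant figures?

49.5

K is at the origin; KQ runs at -115.4° with length 23.9, so Q = (-10.3, -21.6). ∠KQZ = 139.1° gives QZ at -74.5° from the x-axis; with |QZ| = 23.5, Z = (-3.97, -44.2). ∠QZR = 37.3° gives ZR at 68.2° from the x-axis; with |ZR| = 8.9, R = (-0.666, -36.0). ∠ZRP = 60.5° gives RP at -172° from the x-axis; with |RP| = 29.0, P = (-29.4, -39.9). Then |KP| = |P − K| = 49.5.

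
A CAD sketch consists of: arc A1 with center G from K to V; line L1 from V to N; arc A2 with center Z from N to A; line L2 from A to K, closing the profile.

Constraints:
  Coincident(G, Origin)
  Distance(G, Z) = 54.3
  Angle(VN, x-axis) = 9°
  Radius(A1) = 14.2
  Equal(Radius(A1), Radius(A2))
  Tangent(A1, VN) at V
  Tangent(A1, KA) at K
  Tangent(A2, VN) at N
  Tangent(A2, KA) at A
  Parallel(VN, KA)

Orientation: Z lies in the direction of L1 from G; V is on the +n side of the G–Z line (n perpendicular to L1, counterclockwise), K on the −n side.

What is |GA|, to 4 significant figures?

56.13

The slot axis is L1's direction at 9.0°, so u = (cos 9.0°, sin 9.0°) = (0.9877, 0.1564) and n = (−sin 9.0°, cos 9.0°) = (-0.1564, 0.9877). G is at the origin and Z lies 54.3 along u from G, so Z = 54.3·u = (53.63, 8.494). Tangency of A1 to both parallel lines with radius 14.2 puts V and K at G ± 14.2·n: V = (-2.221, 14.03), K = (2.221, -14.03). Equal radii place N and A the same way about Z: N = Z + 14.2·n = (51.41, 22.52), A = Z − 14.2·n = (55.85, -5.531). Then |GA| = |A − G| = 56.13.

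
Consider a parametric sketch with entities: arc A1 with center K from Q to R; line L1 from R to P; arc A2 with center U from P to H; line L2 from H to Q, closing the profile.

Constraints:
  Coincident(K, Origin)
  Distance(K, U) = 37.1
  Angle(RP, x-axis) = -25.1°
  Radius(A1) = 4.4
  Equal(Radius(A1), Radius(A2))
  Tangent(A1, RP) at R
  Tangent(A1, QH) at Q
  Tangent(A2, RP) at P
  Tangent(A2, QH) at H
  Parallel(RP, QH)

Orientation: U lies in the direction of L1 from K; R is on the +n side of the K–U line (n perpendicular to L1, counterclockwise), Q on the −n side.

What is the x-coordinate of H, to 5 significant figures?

31.730

The slot axis is L1's direction at -25.1°, so u = (cos -25.1°, sin -25.1°) = (0.90557, -0.42420) and n = (−sin -25.1°, cos -25.1°) = (0.42420, 0.90557). K is at the origin and U lies 37.1 along u from K, so U = 37.1·u = (33.597, -15.738). Tangency of A1 to both parallel lines with radius 4.4 puts R and Q at K ± 4.4·n: R = (1.8665, 3.9845), Q = (-1.8665, -3.9845). Equal radii place P and H the same way about U: P = U + 4.4·n = (35.463, -11.753), H = U − 4.4·n = (31.730, -19.722). So H.x = 31.730.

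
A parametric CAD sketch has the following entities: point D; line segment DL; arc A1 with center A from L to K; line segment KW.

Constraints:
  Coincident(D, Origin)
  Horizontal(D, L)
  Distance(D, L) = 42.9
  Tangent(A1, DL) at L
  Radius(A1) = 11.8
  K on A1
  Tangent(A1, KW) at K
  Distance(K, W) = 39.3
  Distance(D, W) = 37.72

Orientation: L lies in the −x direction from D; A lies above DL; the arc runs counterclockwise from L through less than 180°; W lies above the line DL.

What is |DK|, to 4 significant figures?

33.76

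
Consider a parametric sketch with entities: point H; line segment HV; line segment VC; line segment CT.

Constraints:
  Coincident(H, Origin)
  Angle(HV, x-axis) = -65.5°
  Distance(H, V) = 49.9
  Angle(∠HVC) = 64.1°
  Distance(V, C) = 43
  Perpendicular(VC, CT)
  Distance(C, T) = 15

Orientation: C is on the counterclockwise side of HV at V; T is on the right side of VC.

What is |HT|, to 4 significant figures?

63.53

H is at the origin; HV runs at -65.5° with length 49.9, so V = 49.9·(cos -65.5°, sin -65.5°) = (20.69, -45.41). ∠HVC = 64.1°, so VC runs at -65.5° + (180° − 64.1°) = 50.40° from the x-axis; with |VC| = 43.0, C = V + 43.0·(cos 50.40°, sin 50.40°) = (48.10, -12.27). VC is perpendicular to CT; with |CT| = 15.0 on the right of VC, T = C + 15.0·(0.7705, -0.6374) = (59.66, -21.84). Then |HT| = |T − H| = 63.53.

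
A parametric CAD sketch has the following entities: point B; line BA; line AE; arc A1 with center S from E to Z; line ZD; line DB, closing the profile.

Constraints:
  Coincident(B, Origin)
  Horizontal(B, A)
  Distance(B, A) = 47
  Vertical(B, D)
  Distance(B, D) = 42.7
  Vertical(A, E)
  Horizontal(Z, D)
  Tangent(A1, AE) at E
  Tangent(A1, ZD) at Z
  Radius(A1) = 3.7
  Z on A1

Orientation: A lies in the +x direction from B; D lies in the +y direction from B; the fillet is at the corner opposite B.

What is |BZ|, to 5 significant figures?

60.813

B is at the origin; BA is horizontal with |BA| = 47.0 and A on the +x side, so A = (47.000, 0.0000). B and D share the same x with |BD| = 42.7 and D on the +y side, so D = (0.0000, 42.700). The virtual corner opposite B is at (47.000, 42.700). Since A1 is tangent to AE there, SE ⟂ AE and the tangent condition forces SZ to be normal to ZD, with radius 3.7, so the center S sits 3.7 in from both sides at S = (43.300, 39.000). That places the tangent points at E = (47.000, 39.000) on AE and Z = (43.300, 42.700) on ZD. Then |BZ| = |Z − B| = 60.813.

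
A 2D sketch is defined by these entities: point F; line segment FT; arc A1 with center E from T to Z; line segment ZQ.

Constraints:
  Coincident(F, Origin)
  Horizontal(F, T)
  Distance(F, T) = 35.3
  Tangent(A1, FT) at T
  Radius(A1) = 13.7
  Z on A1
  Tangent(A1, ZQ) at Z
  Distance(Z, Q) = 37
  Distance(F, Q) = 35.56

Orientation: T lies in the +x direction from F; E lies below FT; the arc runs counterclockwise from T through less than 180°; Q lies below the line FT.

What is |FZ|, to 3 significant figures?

24.9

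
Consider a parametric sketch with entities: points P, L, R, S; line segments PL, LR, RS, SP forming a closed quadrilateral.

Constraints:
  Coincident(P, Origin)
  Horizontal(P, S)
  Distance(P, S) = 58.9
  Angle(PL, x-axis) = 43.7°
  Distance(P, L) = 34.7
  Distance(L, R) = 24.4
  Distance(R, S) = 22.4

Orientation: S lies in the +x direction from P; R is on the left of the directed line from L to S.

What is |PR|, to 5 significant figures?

53.172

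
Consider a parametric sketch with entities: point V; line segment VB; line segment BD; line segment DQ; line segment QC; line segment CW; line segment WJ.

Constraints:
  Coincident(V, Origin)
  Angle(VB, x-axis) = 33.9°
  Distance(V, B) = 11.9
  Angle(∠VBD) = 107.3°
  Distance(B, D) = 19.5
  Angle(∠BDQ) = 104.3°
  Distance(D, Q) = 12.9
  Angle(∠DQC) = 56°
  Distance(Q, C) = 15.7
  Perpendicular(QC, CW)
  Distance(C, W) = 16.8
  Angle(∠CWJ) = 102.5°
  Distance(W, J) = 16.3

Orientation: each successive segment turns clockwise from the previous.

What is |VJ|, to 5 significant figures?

37.800

V is at the origin; VB runs at 33.9° with length 11.9, so B = (9.8771, 6.6372). ∠VBD = 107.3° gives BD at -38.800° from the x-axis; with |BD| = 19.5, D = (25.074, -5.5816). ∠BDQ = 104.3° gives DQ at -114.50° from the x-axis; with |DQ| = 12.9, Q = (19.725, -17.320). ∠DQC = 56.0° gives QC at 121.50° from the x-axis; with |QC| = 15.7, C = (11.521, -3.9337). QC ⟂ CW, so CW runs at 31.500°; with |CW| = 16.8, W = (25.846, 4.8443). ∠CWJ = 102.5° gives WJ at -46.000° from the x-axis; with |WJ| = 16.3, J = (37.169, -6.8809). Then |VJ| = |J − V| = 37.800.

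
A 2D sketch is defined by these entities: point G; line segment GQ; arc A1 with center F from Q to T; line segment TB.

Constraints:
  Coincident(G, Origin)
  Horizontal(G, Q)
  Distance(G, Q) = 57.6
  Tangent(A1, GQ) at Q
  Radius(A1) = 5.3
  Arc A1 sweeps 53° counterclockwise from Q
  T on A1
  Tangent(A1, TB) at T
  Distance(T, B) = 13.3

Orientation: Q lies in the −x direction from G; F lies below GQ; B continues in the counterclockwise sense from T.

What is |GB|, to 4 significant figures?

70.99

G is at the origin; GQ is horizontal with |GQ| = 57.6 and Q on the −x side, so Q = (-57.60, 0.000). A1 meets GQ tangentially, so FQ is at right angles to GQ, so F = Q + (0, -5.3) = (-57.60, -5.300). On A1, Q sits at bearing 90° from F; a 53° counterclockwise sweep puts T at bearing 143°, so T = F + 5.3·(cos 143°, sin 143°) = (-61.83, -2.110). Since A1 is tangent to TB there, FT ⟂ TB, so TB runs along (−sin 143°, cos 143°); with |TB| = 13.3, B = (-69.84, -12.73). Then |GB| = |B − G| = 70.99.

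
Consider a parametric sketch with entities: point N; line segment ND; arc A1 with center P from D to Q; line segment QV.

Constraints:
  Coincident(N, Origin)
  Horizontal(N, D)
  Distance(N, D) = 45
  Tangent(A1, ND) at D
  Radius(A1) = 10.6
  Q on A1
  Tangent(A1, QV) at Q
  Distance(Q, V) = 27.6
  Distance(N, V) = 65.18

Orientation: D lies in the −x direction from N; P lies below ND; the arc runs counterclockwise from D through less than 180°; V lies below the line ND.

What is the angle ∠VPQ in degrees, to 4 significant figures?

68.99°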